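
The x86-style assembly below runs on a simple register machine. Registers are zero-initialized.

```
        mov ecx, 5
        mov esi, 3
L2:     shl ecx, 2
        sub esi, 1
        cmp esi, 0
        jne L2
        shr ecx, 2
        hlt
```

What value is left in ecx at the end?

ecx=5
esi=3
ecx=5<<2=20
esi=3-1=2
cmp esi, 0  (cmp 2,0)
jne L2: taken
ecx=20<<2=80
esi=2-1=1
cmp esi, 0  (cmp 1,0)
jne L2: taken
ecx=80<<2=320
esi=1-1=0
cmp esi, 0  (cmp 0,0)
jne L2: not taken
ecx=320>>2=80
halt.

80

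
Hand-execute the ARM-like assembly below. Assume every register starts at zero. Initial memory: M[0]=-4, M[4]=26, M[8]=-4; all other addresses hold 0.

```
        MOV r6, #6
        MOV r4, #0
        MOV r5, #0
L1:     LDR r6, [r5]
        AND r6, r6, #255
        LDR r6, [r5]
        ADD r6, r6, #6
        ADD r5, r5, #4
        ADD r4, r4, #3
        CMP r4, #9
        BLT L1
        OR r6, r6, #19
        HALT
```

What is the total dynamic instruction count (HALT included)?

29

after MOV r6, #6: r6=6
after MOV r4, #0: r4=0
after MOV r5, #0: r5=0
after LDR r6, [r5]: r6=M[0]=-4
after AND r6, r6, #255: r6=(-4)&255=252
after LDR r6, [r5]: r6=M[0]=-4
after ADD r6, r6, #6: r6=(-4)+6=2
after ADD r5, r5, #4: r5=0+4=4
after ADD r4, r4, #3: r4=0+3=3
CMP r4, #9  (cmp 3,9)
BLT L1: taken
after LDR r6, [r5]: r6=M[4]=26
after AND r6, r6, #255: r6=26&255=26
after LDR r6, [r5]: r6=M[4]=26
after ADD r6, r6, #6: r6=26+6=32
after ADD r5, r5, #4: r5=4+4=8
after ADD r4, r4, #3: r4=3+3=6
CMP r4, #9  (cmp 6,9)
BLT L1: taken
after LDR r6, [r5]: r6=M[8]=-4
after AND r6, r6, #255: r6=(-4)&255=252
after LDR r6, [r5]: r6=M[8]=-4
after ADD r6, r6, #6: r6=(-4)+6=2
after ADD r5, r5, #4: r5=8+4=12
after ADD r4, r4, #3: r4=6+3=9
CMP r4, #9  (cmp 9,9)
BLT L1: not taken
after OR r6, r6, #19: r6=2|19=19
halt.
Total executed instructions: 29.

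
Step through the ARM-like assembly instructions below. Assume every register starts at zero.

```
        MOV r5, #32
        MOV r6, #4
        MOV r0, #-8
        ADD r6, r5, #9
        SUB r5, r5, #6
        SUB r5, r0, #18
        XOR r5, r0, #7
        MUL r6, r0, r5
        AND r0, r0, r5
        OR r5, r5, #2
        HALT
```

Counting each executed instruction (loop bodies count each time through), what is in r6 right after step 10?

8

after MOV r5, #32: r5=32
after MOV r6, #4: r6=4
after MOV r0, #-8: r0=-8
after ADD r6, r5, #9: r6=32+9=41
after SUB r5, r5, #6: r5=32-6=26
after SUB r5, r0, #18: r5=(-8)-18=-26
after XOR r5, r0, #7: r5=(-8)^7=-1
after MUL r6, r0, r5: r6=(-8)*(-1)=8
after AND r0, r0, r5: r0=(-8)&(-1)=-8
after OR r5, r5, #2: r5=(-1)|2=-1
After step 10: r6 = 8.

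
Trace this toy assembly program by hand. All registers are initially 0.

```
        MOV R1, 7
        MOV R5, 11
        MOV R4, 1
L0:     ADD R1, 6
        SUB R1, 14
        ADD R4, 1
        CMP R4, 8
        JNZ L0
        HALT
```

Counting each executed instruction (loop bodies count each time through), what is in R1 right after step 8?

R1=7
R5=11
R4=1
R1=7+6=13
R1=13-14=-1
R4=1+1=2
CMP R4, 8  (cmp 2,8)
JNZ L0: taken
After step 8: R1 = -1.

-1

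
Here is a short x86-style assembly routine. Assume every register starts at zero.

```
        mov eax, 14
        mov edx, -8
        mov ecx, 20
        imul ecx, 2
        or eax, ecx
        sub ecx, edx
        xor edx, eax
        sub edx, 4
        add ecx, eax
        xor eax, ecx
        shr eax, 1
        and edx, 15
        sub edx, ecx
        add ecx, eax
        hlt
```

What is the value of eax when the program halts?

after mov eax, 14: eax=14
after mov edx, -8: edx=-8
after mov ecx, 20: ecx=20
after imul ecx, 2: ecx=20*2=40
after or eax, ecx: eax=14|40=46
after sub ecx, edx: ecx=40-(-8)=48
after xor edx, eax: edx=(-8)^46=-42
after sub edx, 4: edx=(-42)-4=-46
after add ecx, eax: ecx=48+46=94
after xor eax, ecx: eax=46^94=112
after shr eax, 1: eax=112>>1=56
after and edx, 15: edx=(-46)&15=2
after sub edx, ecx: edx=2-94=-92
after add ecx, eax: ecx=94+56=150
halt.

56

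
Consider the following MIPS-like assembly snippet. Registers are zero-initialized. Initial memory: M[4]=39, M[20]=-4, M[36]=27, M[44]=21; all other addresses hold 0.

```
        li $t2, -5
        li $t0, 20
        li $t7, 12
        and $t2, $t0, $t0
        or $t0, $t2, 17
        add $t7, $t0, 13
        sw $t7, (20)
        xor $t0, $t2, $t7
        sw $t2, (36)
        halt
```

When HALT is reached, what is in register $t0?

54

$t2=-5
$t0=20
$t7=12
$t2=20&20=20
$t0=20|17=21
$t7=21+13=34
sw $t7, (20) → M[20]=34
$t0=20^34=54
sw $t2, (36) → M[36]=20
halt.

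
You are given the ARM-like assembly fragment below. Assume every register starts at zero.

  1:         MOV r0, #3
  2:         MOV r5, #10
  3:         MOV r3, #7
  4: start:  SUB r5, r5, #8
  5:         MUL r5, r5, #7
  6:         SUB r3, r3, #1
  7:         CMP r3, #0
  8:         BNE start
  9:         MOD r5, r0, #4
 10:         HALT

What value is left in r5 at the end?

r0=3
r5=10
r3=7
r5=10-8=2
r5=2*7=14
r3=7-1=6
CMP r3, #0  (cmp 6,0)
BNE start: taken
r5=14-8=6
r5=6*7=42
r3=6-1=5
CMP r3, #0  (cmp 5,0)
BNE start: taken
r5=42-8=34
r5=34*7=238
r3=5-1=4
CMP r3, #0  (cmp 4,0)
BNE start: taken
r5=238-8=230
r5=230*7=1610
r3=4-1=3
CMP r3, #0  (cmp 3,0)
BNE start: taken
r5=1610-8=1602
r5=1602*7=11214
r3=3-1=2
CMP r3, #0  (cmp 2,0)
BNE start: taken
r5=11214-8=11206
r5=11206*7=78442
r3=2-1=1
CMP r3, #0  (cmp 1,0)
BNE start: taken
r5=78442-8=78434
r5=78434*7=549038
r3=1-1=0
CMP r3, #0  (cmp 0,0)
BNE start: not taken
r5=3%4=3
halt.

3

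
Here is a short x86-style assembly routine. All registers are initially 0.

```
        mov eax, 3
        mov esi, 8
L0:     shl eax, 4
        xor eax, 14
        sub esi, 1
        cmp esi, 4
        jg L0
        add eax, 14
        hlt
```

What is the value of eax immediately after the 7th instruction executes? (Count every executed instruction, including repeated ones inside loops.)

62

eax=3
esi=8
eax=3<<4=48
eax=48^14=62
esi=8-1=7
cmp esi, 4  (cmp 7,4)
jg L0: taken
After step 7: eax = 62.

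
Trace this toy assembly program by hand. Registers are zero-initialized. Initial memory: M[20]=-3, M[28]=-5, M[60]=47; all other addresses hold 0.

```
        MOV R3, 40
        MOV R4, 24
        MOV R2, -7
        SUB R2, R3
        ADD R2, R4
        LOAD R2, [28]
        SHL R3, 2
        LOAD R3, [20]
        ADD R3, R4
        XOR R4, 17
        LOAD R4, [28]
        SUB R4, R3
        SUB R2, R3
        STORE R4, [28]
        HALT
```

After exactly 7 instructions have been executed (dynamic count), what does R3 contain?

160

after MOV R3, 40: R3=40
after MOV R4, 24: R4=24
after MOV R2, -7: R2=-7
after SUB R2, R3: R2=(-7)-40=-47
after ADD R2, R4: R2=(-47)+24=-23
after LOAD R2, [28]: R2=M[28]=-5
after SHL R3, 2: R3=40<<2=160
After step 7: R3 = 160.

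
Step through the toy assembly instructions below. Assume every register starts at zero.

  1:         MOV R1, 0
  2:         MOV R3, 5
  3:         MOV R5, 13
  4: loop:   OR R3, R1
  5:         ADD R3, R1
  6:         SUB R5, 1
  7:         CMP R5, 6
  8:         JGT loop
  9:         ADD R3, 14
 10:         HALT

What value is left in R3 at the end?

19

after MOV R1, 0: R1=0
after MOV R3, 5: R3=5
after MOV R5, 13: R5=13
after OR R3, R1: R3=5|0=5
after ADD R3, R1: R3=5+0=5
after SUB R5, 1: R5=13-1=12
CMP R5, 6  (cmp 12,6)
JGT loop: taken
after OR R3, R1: R3=5|0=5
after ADD R3, R1: R3=5+0=5
after SUB R5, 1: R5=12-1=11
CMP R5, 6  (cmp 11,6)
JGT loop: taken
after OR R3, R1: R3=5|0=5
after ADD R3, R1: R3=5+0=5
after SUB R5, 1: R5=11-1=10
CMP R5, 6  (cmp 10,6)
JGT loop: taken
after OR R3, R1: R3=5|0=5
after ADD R3, R1: R3=5+0=5
after SUB R5, 1: R5=10-1=9
CMP R5, 6  (cmp 9,6)
JGT loop: taken
after OR R3, R1: R3=5|0=5
after ADD R3, R1: R3=5+0=5
after SUB R5, 1: R5=9-1=8
CMP R5, 6  (cmp 8,6)
JGT loop: taken
after OR R3, R1: R3=5|0=5
after ADD R3, R1: R3=5+0=5
after SUB R5, 1: R5=8-1=7
CMP R5, 6  (cmp 7,6)
JGT loop: taken
after OR R3, R1: R3=5|0=5
after ADD R3, R1: R3=5+0=5
after SUB R5, 1: R5=7-1=6
CMP R5, 6  (cmp 6,6)
JGT loop: not taken
after ADD R3, 14: R3=5+14=19
halt.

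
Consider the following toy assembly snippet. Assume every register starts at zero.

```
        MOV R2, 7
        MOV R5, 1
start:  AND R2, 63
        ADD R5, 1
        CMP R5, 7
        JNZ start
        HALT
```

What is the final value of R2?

after MOV R2, 7: R2=7
after MOV R5, 1: R5=1
after AND R2, 63: R2=7&63=7
after ADD R5, 1: R5=1+1=2
CMP R5, 7  (cmp 2,7)
JNZ start: taken
after AND R2, 63: R2=7&63=7
after ADD R5, 1: R5=2+1=3
CMP R5, 7  (cmp 3,7)
JNZ start: taken
after AND R2, 63: R2=7&63=7
after ADD R5, 1: R5=3+1=4
CMP R5, 7  (cmp 4,7)
JNZ start: taken
after AND R2, 63: R2=7&63=7
after ADD R5, 1: R5=4+1=5
CMP R5, 7  (cmp 5,7)
JNZ start: taken
after AND R2, 63: R2=7&63=7
after ADD R5, 1: R5=5+1=6
CMP R5, 7  (cmp 6,7)
JNZ start: taken
after AND R2, 63: R2=7&63=7
after ADD R5, 1: R5=6+1=7
CMP R5, 7  (cmp 7,7)
JNZ start: not taken
halt.

7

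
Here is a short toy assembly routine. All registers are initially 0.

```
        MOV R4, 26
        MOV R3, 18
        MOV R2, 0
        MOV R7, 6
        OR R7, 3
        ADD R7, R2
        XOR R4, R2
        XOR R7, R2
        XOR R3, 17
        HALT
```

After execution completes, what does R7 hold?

7

R4=26
R3=18
R2=0
R7=6
R7=6|3=7
R7=7+0=7
R4=26^0=26
R7=7^0=7
R3=18^17=3
halt.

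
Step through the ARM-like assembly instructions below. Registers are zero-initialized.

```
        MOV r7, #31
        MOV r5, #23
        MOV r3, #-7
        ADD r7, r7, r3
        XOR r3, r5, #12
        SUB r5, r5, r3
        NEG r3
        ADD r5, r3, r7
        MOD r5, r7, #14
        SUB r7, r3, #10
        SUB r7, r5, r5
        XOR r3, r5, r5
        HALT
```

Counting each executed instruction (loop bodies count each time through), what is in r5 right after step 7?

-4

after MOV r7, #31: r7=31
after MOV r5, #23: r5=23
after MOV r3, #-7: r3=-7
after ADD r7, r7, r3: r7=31+(-7)=24
after XOR r3, r5, #12: r3=23^12=27
after SUB r5, r5, r3: r5=23-27=-4
after NEG r3: r3=-(27)=-27
After step 7: r5 = -4.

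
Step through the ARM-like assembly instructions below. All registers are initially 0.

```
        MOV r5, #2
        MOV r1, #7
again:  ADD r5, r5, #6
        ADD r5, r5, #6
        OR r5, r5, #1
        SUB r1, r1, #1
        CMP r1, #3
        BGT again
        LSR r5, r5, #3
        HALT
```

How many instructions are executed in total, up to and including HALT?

after MOV r5, #2: r5=2
after MOV r1, #7: r1=7
after ADD r5, r5, #6: r5=2+6=8
after ADD r5, r5, #6: r5=8+6=14
after OR r5, r5, #1: r5=14|1=15
after SUB r1, r1, #1: r1=7-1=6
CMP r1, #3  (cmp 6,3)
BGT again: taken
after ADD r5, r5, #6: r5=15+6=21
after ADD r5, r5, #6: r5=21+6=27
after OR r5, r5, #1: r5=27|1=27
after SUB r1, r1, #1: r1=6-1=5
CMP r1, #3  (cmp 5,3)
BGT again: taken
after ADD r5, r5, #6: r5=27+6=33
after ADD r5, r5, #6: r5=33+6=39
after OR r5, r5, #1: r5=39|1=39
after SUB r1, r1, #1: r1=5-1=4
CMP r1, #3  (cmp 4,3)
BGT again: taken
after ADD r5, r5, #6: r5=39+6=45
after ADD r5, r5, #6: r5=45+6=51
after OR r5, r5, #1: r5=51|1=51
after SUB r1, r1, #1: r1=4-1=3
CMP r1, #3  (cmp 3,3)
BGT again: not taken
after LSR r5, r5, #3: r5=51>>3=6
halt.
Total executed instructions: 28.

28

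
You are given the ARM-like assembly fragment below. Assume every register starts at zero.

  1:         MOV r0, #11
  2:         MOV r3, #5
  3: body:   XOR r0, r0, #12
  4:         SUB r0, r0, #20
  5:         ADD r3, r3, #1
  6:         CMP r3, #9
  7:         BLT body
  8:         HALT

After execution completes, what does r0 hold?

after MOV r0, #11: r0=11
after MOV r3, #5: r3=5
after XOR r0, r0, #12: r0=11^12=7
after SUB r0, r0, #20: r0=7-20=-13
after ADD r3, r3, #1: r3=5+1=6
CMP r3, #9  (cmp 6,9)
BLT body: taken
after XOR r0, r0, #12: r0=(-13)^12=-1
after SUB r0, r0, #20: r0=(-1)-20=-21
after ADD r3, r3, #1: r3=6+1=7
CMP r3, #9  (cmp 7,9)
BLT body: taken
after XOR r0, r0, #12: r0=(-21)^12=-25
after SUB r0, r0, #20: r0=(-25)-20=-45
after ADD r3, r3, #1: r3=7+1=8
CMP r3, #9  (cmp 8,9)
BLT body: taken
after XOR r0, r0, #12: r0=(-45)^12=-33
after SUB r0, r0, #20: r0=(-33)-20=-53
after ADD r3, r3, #1: r3=8+1=9
CMP r3, #9  (cmp 9,9)
BLT body: not taken
halt.

-53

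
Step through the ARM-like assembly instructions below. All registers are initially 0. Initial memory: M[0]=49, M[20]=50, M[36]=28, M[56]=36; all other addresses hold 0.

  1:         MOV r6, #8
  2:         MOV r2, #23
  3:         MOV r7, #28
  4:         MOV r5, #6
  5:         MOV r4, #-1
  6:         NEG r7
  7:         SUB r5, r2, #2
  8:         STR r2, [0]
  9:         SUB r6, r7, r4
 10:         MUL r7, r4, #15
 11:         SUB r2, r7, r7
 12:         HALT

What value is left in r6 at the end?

MOV r6, #8 → r6=8
MOV r2, #23 → r2=23
MOV r7, #28 → r7=28
MOV r5, #6 → r5=6
MOV r4, #-1 → r4=-1
NEG r7 → r7=-(28)=-28
SUB r5, r2, #2 → r5=23-2=21
STR r2, [0] → M[0]=23
SUB r6, r7, r4 → r6=(-28)-(-1)=-27
MUL r7, r4, #15 → r7=(-1)*15=-15
SUB r2, r7, r7 → r2=(-15)-(-15)=0
halt.

-27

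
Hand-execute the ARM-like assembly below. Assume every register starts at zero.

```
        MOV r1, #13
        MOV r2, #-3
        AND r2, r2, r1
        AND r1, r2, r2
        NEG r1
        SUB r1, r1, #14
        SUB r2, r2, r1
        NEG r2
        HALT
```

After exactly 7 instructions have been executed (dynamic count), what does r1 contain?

after MOV r1, #13: r1=13
after MOV r2, #-3: r2=-3
after AND r2, r2, r1: r2=(-3)&13=13
after AND r1, r2, r2: r1=13&13=13
after NEG r1: r1=-(13)=-13
after SUB r1, r1, #14: r1=(-13)-14=-27
after SUB r2, r2, r1: r2=13-(-27)=40
After step 7: r1 = -27.

-27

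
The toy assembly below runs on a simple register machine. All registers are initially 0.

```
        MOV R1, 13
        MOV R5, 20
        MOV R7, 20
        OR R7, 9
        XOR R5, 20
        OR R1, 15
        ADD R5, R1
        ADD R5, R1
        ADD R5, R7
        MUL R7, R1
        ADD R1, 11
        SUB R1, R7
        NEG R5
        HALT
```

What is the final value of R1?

-409

after MOV R1, 13: R1=13
after MOV R5, 20: R5=20
after MOV R7, 20: R7=20
after OR R7, 9: R7=20|9=29
after XOR R5, 20: R5=20^20=0
after OR R1, 15: R1=13|15=15
after ADD R5, R1: R5=0+15=15
after ADD R5, R1: R5=15+15=30
after ADD R5, R7: R5=30+29=59
after MUL R7, R1: R7=29*15=435
after ADD R1, 11: R1=15+11=26
after SUB R1, R7: R1=26-435=-409
after NEG R5: R5=-(59)=-59
halt.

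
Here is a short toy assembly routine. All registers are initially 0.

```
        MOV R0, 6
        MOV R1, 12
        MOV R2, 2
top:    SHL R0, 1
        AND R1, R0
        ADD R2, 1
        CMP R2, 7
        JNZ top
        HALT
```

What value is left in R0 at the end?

192

after MOV R0, 6: R0=6
after MOV R1, 12: R1=12
after MOV R2, 2: R2=2
after SHL R0, 1: R0=6<<1=12
after AND R1, R0: R1=12&12=12
after ADD R2, 1: R2=2+1=3
CMP R2, 7  (cmp 3,7)
JNZ top: taken
after SHL R0, 1: R0=12<<1=24
after AND R1, R0: R1=12&24=8
after ADD R2, 1: R2=3+1=4
CMP R2, 7  (cmp 4,7)
JNZ top: taken
after SHL R0, 1: R0=24<<1=48
after AND R1, R0: R1=8&48=0
after ADD R2, 1: R2=4+1=5
CMP R2, 7  (cmp 5,7)
JNZ top: taken
after SHL R0, 1: R0=48<<1=96
after AND R1, R0: R1=0&96=0
after ADD R2, 1: R2=5+1=6
CMP R2, 7  (cmp 6,7)
JNZ top: taken
after SHL R0, 1: R0=96<<1=192
after AND R1, R0: R1=0&192=0
after ADD R2, 1: R2=6+1=7
CMP R2, 7  (cmp 7,7)
JNZ top: not taken
halt.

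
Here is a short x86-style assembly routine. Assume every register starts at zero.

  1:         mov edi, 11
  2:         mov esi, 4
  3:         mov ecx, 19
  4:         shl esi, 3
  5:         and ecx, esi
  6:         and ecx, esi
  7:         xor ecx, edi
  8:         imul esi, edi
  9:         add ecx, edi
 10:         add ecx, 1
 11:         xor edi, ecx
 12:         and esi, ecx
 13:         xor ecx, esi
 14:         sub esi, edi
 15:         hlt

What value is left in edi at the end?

28

after mov edi, 11: edi=11
after mov esi, 4: esi=4
after mov ecx, 19: ecx=19
after shl esi, 3: esi=4<<3=32
after and ecx, esi: ecx=19&32=0
after and ecx, esi: ecx=0&32=0
after xor ecx, edi: ecx=0^11=11
after imul esi, edi: esi=32*11=352
after add ecx, edi: ecx=11+11=22
after add ecx, 1: ecx=22+1=23
after xor edi, ecx: edi=11^23=28
after and esi, ecx: esi=352&23=0
after xor ecx, esi: ecx=23^0=23
after sub esi, edi: esi=0-28=-28
halt.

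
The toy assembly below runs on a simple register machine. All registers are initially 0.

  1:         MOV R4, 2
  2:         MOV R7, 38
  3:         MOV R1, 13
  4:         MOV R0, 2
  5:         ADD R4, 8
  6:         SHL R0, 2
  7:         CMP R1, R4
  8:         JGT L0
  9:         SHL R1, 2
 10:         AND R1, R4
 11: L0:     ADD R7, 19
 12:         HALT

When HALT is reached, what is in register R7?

57

after MOV R4, 2: R4=2
after MOV R7, 38: R7=38
after MOV R1, 13: R1=13
after MOV R0, 2: R0=2
after ADD R4, 8: R4=2+8=10
after SHL R0, 2: R0=2<<2=8
CMP R1, R4  (cmp 13,10)
JGT L0: taken
after ADD R7, 19: R7=38+19=57
halt.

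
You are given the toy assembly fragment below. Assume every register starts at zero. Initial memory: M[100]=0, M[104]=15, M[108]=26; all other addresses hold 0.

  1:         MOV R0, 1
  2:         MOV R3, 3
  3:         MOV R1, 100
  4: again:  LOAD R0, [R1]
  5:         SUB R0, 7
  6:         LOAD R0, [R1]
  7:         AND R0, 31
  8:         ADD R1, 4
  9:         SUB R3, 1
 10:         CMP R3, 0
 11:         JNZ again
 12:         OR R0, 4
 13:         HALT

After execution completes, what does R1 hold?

after MOV R0, 1: R0=1
after MOV R3, 3: R3=3
after MOV R1, 100: R1=100
after LOAD R0, [R1]: R0=M[100]=0
after SUB R0, 7: R0=0-7=-7
after LOAD R0, [R1]: R0=M[100]=0
after AND R0, 31: R0=0&31=0
after ADD R1, 4: R1=100+4=104
after SUB R3, 1: R3=3-1=2
CMP R3, 0  (cmp 2,0)
JNZ again: taken
after LOAD R0, [R1]: R0=M[104]=15
after SUB R0, 7: R0=15-7=8
after LOAD R0, [R1]: R0=M[104]=15
after AND R0, 31: R0=15&31=15
after ADD R1, 4: R1=104+4=108
after SUB R3, 1: R3=2-1=1
CMP R3, 0  (cmp 1,0)
JNZ again: taken
after LOAD R0, [R1]: R0=M[108]=26
after SUB R0, 7: R0=26-7=19
after LOAD R0, [R1]: R0=M[108]=26
after AND R0, 31: R0=26&31=26
after ADD R1, 4: R1=108+4=112
after SUB R3, 1: R3=1-1=0
CMP R3, 0  (cmp 0,0)
JNZ again: not taken
after OR R0, 4: R0=26|4=30
halt.

112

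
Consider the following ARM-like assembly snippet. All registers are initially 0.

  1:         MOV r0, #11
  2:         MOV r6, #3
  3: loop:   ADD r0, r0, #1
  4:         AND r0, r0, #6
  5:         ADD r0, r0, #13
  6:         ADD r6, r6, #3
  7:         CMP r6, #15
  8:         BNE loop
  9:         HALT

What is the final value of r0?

19

after MOV r0, #11: r0=11
after MOV r6, #3: r6=3
after ADD r0, r0, #1: r0=11+1=12
after AND r0, r0, #6: r0=12&6=4
after ADD r0, r0, #13: r0=4+13=17
after ADD r6, r6, #3: r6=3+3=6
CMP r6, #15  (cmp 6,15)
BNE loop: taken
after ADD r0, r0, #1: r0=17+1=18
after AND r0, r0, #6: r0=18&6=2
after ADD r0, r0, #13: r0=2+13=15
after ADD r6, r6, #3: r6=6+3=9
CMP r6, #15  (cmp 9,15)
BNE loop: taken
after ADD r0, r0, #1: r0=15+1=16
after AND r0, r0, #6: r0=16&6=0
after ADD r0, r0, #13: r0=0+13=13
after ADD r6, r6, #3: r6=9+3=12
CMP r6, #15  (cmp 12,15)
BNE loop: taken
after ADD r0, r0, #1: r0=13+1=14
after AND r0, r0, #6: r0=14&6=6
after ADD r0, r0, #13: r0=6+13=19
after ADD r6, r6, #3: r6=12+3=15
CMP r6, #15  (cmp 15,15)
BNE loop: not taken
halt.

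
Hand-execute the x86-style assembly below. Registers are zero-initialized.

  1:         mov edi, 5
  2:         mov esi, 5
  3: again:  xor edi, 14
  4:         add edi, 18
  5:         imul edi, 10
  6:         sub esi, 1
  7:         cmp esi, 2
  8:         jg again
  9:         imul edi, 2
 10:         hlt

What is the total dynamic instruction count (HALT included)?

22

after mov edi, 5: edi=5
after mov esi, 5: esi=5
after xor edi, 14: edi=5^14=11
after add edi, 18: edi=11+18=29
after imul edi, 10: edi=29*10=290
after sub esi, 1: esi=5-1=4
cmp esi, 2  (cmp 4,2)
jg again: taken
after xor edi, 14: edi=290^14=300
after add edi, 18: edi=300+18=318
after imul edi, 10: edi=318*10=3180
after sub esi, 1: esi=4-1=3
cmp esi, 2  (cmp 3,2)
jg again: taken
after xor edi, 14: edi=3180^14=3170
after add edi, 18: edi=3170+18=3188
after imul edi, 10: edi=3188*10=31880
after sub esi, 1: esi=3-1=2
cmp esi, 2  (cmp 2,2)
jg again: not taken
after imul edi, 2: edi=31880*2=63760
halt.
Total executed instructions: 22.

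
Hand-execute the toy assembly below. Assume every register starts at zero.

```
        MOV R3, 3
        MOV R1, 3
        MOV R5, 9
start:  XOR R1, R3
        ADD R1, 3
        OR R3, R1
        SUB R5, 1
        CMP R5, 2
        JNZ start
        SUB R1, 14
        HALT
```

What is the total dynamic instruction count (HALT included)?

47

MOV R3, 3 → R3=3
MOV R1, 3 → R1=3
MOV R5, 9 → R5=9
XOR R1, R3 → R1=3^3=0
ADD R1, 3 → R1=0+3=3
OR R3, R1 → R3=3|3=3
SUB R5, 1 → R5=9-1=8
CMP R5, 2  (cmp 8,2)
JNZ start: taken
XOR R1, R3 → R1=3^3=0
ADD R1, 3 → R1=0+3=3
OR R3, R1 → R3=3|3=3
SUB R5, 1 → R5=8-1=7
CMP R5, 2  (cmp 7,2)
JNZ start: taken
XOR R1, R3 → R1=3^3=0
ADD R1, 3 → R1=0+3=3
OR R3, R1 → R3=3|3=3
SUB R5, 1 → R5=7-1=6
CMP R5, 2  (cmp 6,2)
JNZ start: taken
XOR R1, R3 → R1=3^3=0
ADD R1, 3 → R1=0+3=3
OR R3, R1 → R3=3|3=3
SUB R5, 1 → R5=6-1=5
CMP R5, 2  (cmp 5,2)
JNZ start: taken
XOR R1, R3 → R1=3^3=0
ADD R1, 3 → R1=0+3=3
OR R3, R1 → R3=3|3=3
SUB R5, 1 → R5=5-1=4
CMP R5, 2  (cmp 4,2)
JNZ start: taken
XOR R1, R3 → R1=3^3=0
ADD R1, 3 → R1=0+3=3
OR R3, R1 → R3=3|3=3
SUB R5, 1 → R5=4-1=3
CMP R5, 2  (cmp 3,2)
JNZ start: taken
XOR R1, R3 → R1=3^3=0
ADD R1, 3 → R1=0+3=3
OR R3, R1 → R3=3|3=3
SUB R5, 1 → R5=3-1=2
CMP R5, 2  (cmp 2,2)
JNZ start: not taken
SUB R1, 14 → R1=3-14=-11
halt.
Total executed instructions: 47.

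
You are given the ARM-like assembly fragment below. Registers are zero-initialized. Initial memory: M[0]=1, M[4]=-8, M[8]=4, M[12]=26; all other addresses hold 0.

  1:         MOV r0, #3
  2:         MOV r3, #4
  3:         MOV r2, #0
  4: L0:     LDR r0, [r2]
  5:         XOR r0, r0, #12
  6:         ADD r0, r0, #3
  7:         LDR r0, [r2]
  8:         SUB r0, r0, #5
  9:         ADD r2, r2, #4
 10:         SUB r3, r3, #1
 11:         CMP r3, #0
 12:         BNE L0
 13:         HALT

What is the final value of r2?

16

r0=3
r3=4
r2=0
r0=M[0]=1
r0=1^12=13
r0=13+3=16
r0=M[0]=1
r0=1-5=-4
r2=0+4=4
r3=4-1=3
CMP r3, #0  (cmp 3,0)
BNE L0: taken
r0=M[4]=-8
r0=(-8)^12=-12
r0=(-12)+3=-9
r0=M[4]=-8
r0=(-8)-5=-13
r2=4+4=8
r3=3-1=2
CMP r3, #0  (cmp 2,0)
BNE L0: taken
r0=M[8]=4
r0=4^12=8
r0=8+3=11
r0=M[8]=4
r0=4-5=-1
r2=8+4=12
r3=2-1=1
CMP r3, #0  (cmp 1,0)
BNE L0: taken
r0=M[12]=26
r0=26^12=22
r0=22+3=25
r0=M[12]=26
r0=26-5=21
r2=12+4=16
r3=1-1=0
CMP r3, #0  (cmp 0,0)
BNE L0: not taken
halt.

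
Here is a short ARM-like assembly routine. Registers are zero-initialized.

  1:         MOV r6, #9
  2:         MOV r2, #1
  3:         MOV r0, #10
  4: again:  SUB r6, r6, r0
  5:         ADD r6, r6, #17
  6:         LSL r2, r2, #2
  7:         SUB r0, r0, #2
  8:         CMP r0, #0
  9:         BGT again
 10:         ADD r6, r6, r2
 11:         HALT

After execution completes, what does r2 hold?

MOV r6, #9 → r6=9
MOV r2, #1 → r2=1
MOV r0, #10 → r0=10
SUB r6, r6, r0 → r6=9-10=-1
ADD r6, r6, #17 → r6=(-1)+17=16
LSL r2, r2, #2 → r2=1<<2=4
SUB r0, r0, #2 → r0=10-2=8
CMP r0, #0  (cmp 8,0)
BGT again: taken
SUB r6, r6, r0 → r6=16-8=8
ADD r6, r6, #17 → r6=8+17=25
LSL r2, r2, #2 → r2=4<<2=16
SUB r0, r0, #2 → r0=8-2=6
CMP r0, #0  (cmp 6,0)
BGT again: taken
SUB r6, r6, r0 → r6=25-6=19
ADD r6, r6, #17 → r6=19+17=36
LSL r2, r2, #2 → r2=16<<2=64
SUB r0, r0, #2 → r0=6-2=4
CMP r0, #0  (cmp 4,0)
BGT again: taken
SUB r6, r6, r0 → r6=36-4=32
ADD r6, r6, #17 → r6=32+17=49
LSL r2, r2, #2 → r2=64<<2=256
SUB r0, r0, #2 → r0=4-2=2
CMP r0, #0  (cmp 2,0)
BGT again: taken
SUB r6, r6, r0 → r6=49-2=47
ADD r6, r6, #17 → r6=47+17=64
LSL r2, r2, #2 → r2=256<<2=1024
SUB r0, r0, #2 → r0=2-2=0
CMP r0, #0  (cmp 0,0)
BGT again: not taken
ADD r6, r6, r2 → r6=64+1024=1088
halt.

1024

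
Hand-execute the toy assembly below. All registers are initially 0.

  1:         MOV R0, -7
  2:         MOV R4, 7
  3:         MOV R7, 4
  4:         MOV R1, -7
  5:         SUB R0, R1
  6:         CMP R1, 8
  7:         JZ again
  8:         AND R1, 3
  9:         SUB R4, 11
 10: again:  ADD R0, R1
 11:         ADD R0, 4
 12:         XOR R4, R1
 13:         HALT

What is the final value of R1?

after MOV R0, -7: R0=-7
after MOV R4, 7: R4=7
after MOV R7, 4: R7=4
after MOV R1, -7: R1=-7
after SUB R0, R1: R0=(-7)-(-7)=0
CMP R1, 8  (cmp -7,8)
JZ again: not taken
after AND R1, 3: R1=(-7)&3=1
after SUB R4, 11: R4=7-11=-4
after ADD R0, R1: R0=0+1=1
after ADD R0, 4: R0=1+4=5
after XOR R4, R1: R4=(-4)^1=-3
halt.

1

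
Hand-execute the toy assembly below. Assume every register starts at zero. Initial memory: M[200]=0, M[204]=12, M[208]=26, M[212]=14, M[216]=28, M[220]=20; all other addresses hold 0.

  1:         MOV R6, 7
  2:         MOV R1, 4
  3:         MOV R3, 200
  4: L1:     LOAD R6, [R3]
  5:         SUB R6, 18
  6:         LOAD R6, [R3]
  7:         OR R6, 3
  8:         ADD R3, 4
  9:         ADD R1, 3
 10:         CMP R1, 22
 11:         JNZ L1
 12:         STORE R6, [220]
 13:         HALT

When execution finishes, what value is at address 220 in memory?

after MOV R6, 7: R6=7
after MOV R1, 4: R1=4
after MOV R3, 200: R3=200
after LOAD R6, [R3]: R6=M[200]=0
after SUB R6, 18: R6=0-18=-18
after LOAD R6, [R3]: R6=M[200]=0
after OR R6, 3: R6=0|3=3
after ADD R3, 4: R3=200+4=204
after ADD R1, 3: R1=4+3=7
CMP R1, 22  (cmp 7,22)
JNZ L1: taken
after LOAD R6, [R3]: R6=M[204]=12
after SUB R6, 18: R6=12-18=-6
after LOAD R6, [R3]: R6=M[204]=12
after OR R6, 3: R6=12|3=15
after ADD R3, 4: R3=204+4=208
after ADD R1, 3: R1=7+3=10
CMP R1, 22  (cmp 10,22)
JNZ L1: taken
after LOAD R6, [R3]: R6=M[208]=26
after SUB R6, 18: R6=26-18=8
after LOAD R6, [R3]: R6=M[208]=26
after OR R6, 3: R6=26|3=27
after ADD R3, 4: R3=208+4=212
after ADD R1, 3: R1=10+3=13
CMP R1, 22  (cmp 13,22)
JNZ L1: taken
after LOAD R6, [R3]: R6=M[212]=14
after SUB R6, 18: R6=14-18=-4
after LOAD R6, [R3]: R6=M[212]=14
after OR R6, 3: R6=14|3=15
after ADD R3, 4: R3=212+4=216
after ADD R1, 3: R1=13+3=16
CMP R1, 22  (cmp 16,22)
JNZ L1: taken
after LOAD R6, [R3]: R6=M[216]=28
after SUB R6, 18: R6=28-18=10
after LOAD R6, [R3]: R6=M[216]=28
after OR R6, 3: R6=28|3=31
after ADD R3, 4: R3=216+4=220
after ADD R1, 3: R1=16+3=19
CMP R1, 22  (cmp 19,22)
JNZ L1: taken
after LOAD R6, [R3]: R6=M[220]=20
after SUB R6, 18: R6=20-18=2
after LOAD R6, [R3]: R6=M[220]=20
after OR R6, 3: R6=20|3=23
after ADD R3, 4: R3=220+4=224
after ADD R1, 3: R1=19+3=22
CMP R1, 22  (cmp 22,22)
JNZ L1: not taken
STORE R6, [220] → M[220]=23
halt.

23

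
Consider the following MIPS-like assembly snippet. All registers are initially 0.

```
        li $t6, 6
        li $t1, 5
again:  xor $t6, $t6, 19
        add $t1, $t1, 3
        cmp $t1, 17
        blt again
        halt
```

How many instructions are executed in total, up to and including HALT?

19

$t6=6
$t1=5
$t6=6^19=21
$t1=5+3=8
cmp $t1, 17  (cmp 8,17)
blt again: taken
$t6=21^19=6
$t1=8+3=11
cmp $t1, 17  (cmp 11,17)
blt again: taken
$t6=6^19=21
$t1=11+3=14
cmp $t1, 17  (cmp 14,17)
blt again: taken
$t6=21^19=6
$t1=14+3=17
cmp $t1, 17  (cmp 17,17)
blt again: not taken
halt.
Total executed instructions: 19.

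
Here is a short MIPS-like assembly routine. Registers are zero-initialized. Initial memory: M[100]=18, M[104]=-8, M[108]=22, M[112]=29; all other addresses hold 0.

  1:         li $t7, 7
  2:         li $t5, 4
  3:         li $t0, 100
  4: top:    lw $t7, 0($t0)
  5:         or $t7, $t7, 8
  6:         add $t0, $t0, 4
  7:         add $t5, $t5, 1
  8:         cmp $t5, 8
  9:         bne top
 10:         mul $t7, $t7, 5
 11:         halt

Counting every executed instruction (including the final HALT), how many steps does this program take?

29

after li $t7, 7: $t7=7
after li $t5, 4: $t5=4
after li $t0, 100: $t0=100
after lw $t7, 0($t0): $t7=M[100]=18
after or $t7, $t7, 8: $t7=18|8=26
after add $t0, $t0, 4: $t0=100+4=104
after add $t5, $t5, 1: $t5=4+1=5
cmp $t5, 8  (cmp 5,8)
bne top: taken
after lw $t7, 0($t0): $t7=M[104]=-8
after or $t7, $t7, 8: $t7=(-8)|8=-8
after add $t0, $t0, 4: $t0=104+4=108
after add $t5, $t5, 1: $t5=5+1=6
cmp $t5, 8  (cmp 6,8)
bne top: taken
after lw $t7, 0($t0): $t7=M[108]=22
after or $t7, $t7, 8: $t7=22|8=30
after add $t0, $t0, 4: $t0=108+4=112
after add $t5, $t5, 1: $t5=6+1=7
cmp $t5, 8  (cmp 7,8)
bne top: taken
after lw $t7, 0($t0): $t7=M[112]=29
after or $t7, $t7, 8: $t7=29|8=29
after add $t0, $t0, 4: $t0=112+4=116
after add $t5, $t5, 1: $t5=7+1=8
cmp $t5, 8  (cmp 8,8)
bne top: not taken
after mul $t7, $t7, 5: $t7=29*5=145
halt.
Total executed instructions: 29.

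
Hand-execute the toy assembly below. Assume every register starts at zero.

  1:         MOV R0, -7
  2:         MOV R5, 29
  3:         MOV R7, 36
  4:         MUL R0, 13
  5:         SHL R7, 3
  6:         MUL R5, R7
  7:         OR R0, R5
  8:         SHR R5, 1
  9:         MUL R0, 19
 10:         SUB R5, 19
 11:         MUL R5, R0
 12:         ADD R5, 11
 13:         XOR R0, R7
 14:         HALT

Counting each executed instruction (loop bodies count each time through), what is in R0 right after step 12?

MOV R0, -7 → R0=-7
MOV R5, 29 → R5=29
MOV R7, 36 → R7=36
MUL R0, 13 → R0=(-7)*13=-91
SHL R7, 3 → R7=36<<3=288
MUL R5, R7 → R5=29*288=8352
OR R0, R5 → R0=(-91)|8352=-91
SHR R5, 1 → R5=8352>>1=4176
MUL R0, 19 → R0=(-91)*19=-1729
SUB R5, 19 → R5=4176-19=4157
MUL R5, R0 → R5=4157*(-1729)=-7187453
ADD R5, 11 → R5=(-7187453)+11=-7187442
After step 12: R0 = -1729.

-1729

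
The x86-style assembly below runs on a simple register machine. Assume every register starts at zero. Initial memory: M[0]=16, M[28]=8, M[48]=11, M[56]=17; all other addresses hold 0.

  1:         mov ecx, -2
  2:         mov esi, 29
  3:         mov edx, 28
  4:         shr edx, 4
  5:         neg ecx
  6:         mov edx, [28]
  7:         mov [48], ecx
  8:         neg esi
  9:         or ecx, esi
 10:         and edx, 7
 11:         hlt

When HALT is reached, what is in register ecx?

-29

ecx=-2
esi=29
edx=28
edx=28>>4=1
ecx=-(-2)=2
edx=M[28]=8
mov [48], ecx → M[48]=2
esi=-(29)=-29
ecx=2|(-29)=-29
edx=8&7=0
halt.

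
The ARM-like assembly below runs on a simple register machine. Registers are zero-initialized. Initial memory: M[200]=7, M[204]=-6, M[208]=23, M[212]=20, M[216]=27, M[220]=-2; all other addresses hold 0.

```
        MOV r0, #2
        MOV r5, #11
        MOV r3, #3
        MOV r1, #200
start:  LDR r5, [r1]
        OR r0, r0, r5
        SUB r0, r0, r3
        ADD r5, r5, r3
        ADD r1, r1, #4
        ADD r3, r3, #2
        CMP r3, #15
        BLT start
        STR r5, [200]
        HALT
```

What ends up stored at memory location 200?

after MOV r0, #2: r0=2
after MOV r5, #11: r5=11
after MOV r3, #3: r3=3
after MOV r1, #200: r1=200
after LDR r5, [r1]: r5=M[200]=7
after OR r0, r0, r5: r0=2|7=7
after SUB r0, r0, r3: r0=7-3=4
after ADD r5, r5, r3: r5=7+3=10
after ADD r1, r1, #4: r1=200+4=204
after ADD r3, r3, #2: r3=3+2=5
CMP r3, #15  (cmp 5,15)
BLT start: taken
after LDR r5, [r1]: r5=M[204]=-6
after OR r0, r0, r5: r0=4|(-6)=-2
after SUB r0, r0, r3: r0=(-2)-5=-7
after ADD r5, r5, r3: r5=(-6)+5=-1
after ADD r1, r1, #4: r1=204+4=208
after ADD r3, r3, #2: r3=5+2=7
CMP r3, #15  (cmp 7,15)
BLT start: taken
after LDR r5, [r1]: r5=M[208]=23
after OR r0, r0, r5: r0=(-7)|23=-1
after SUB r0, r0, r3: r0=(-1)-7=-8
after ADD r5, r5, r3: r5=23+7=30
after ADD r1, r1, #4: r1=208+4=212
after ADD r3, r3, #2: r3=7+2=9
CMP r3, #15  (cmp 9,15)
BLT start: taken
after LDR r5, [r1]: r5=M[212]=20
after OR r0, r0, r5: r0=(-8)|20=-4
after SUB r0, r0, r3: r0=(-4)-9=-13
after ADD r5, r5, r3: r5=20+9=29
after ADD r1, r1, #4: r1=212+4=216
after ADD r3, r3, #2: r3=9+2=11
CMP r3, #15  (cmp 11,15)
BLT start: taken
after LDR r5, [r1]: r5=M[216]=27
after OR r0, r0, r5: r0=(-13)|27=-5
after SUB r0, r0, r3: r0=(-5)-11=-16
after ADD r5, r5, r3: r5=27+11=38
after ADD r1, r1, #4: r1=216+4=220
after ADD r3, r3, #2: r3=11+2=13
CMP r3, #15  (cmp 13,15)
BLT start: taken
after LDR r5, [r1]: r5=M[220]=-2
after OR r0, r0, r5: r0=(-16)|(-2)=-2
after SUB r0, r0, r3: r0=(-2)-13=-15
after ADD r5, r5, r3: r5=(-2)+13=11
after ADD r1, r1, #4: r1=220+4=224
after ADD r3, r3, #2: r3=13+2=15
CMP r3, #15  (cmp 15,15)
BLT start: not taken
STR r5, [200] → M[200]=11
halt.

11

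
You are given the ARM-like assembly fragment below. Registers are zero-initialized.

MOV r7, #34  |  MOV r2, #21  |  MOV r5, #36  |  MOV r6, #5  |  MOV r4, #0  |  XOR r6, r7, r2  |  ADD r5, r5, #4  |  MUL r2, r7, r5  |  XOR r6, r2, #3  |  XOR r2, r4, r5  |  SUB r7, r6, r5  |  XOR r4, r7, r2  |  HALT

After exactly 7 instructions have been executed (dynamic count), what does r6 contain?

55

after MOV r7, #34: r7=34
after MOV r2, #21: r2=21
after MOV r5, #36: r5=36
after MOV r6, #5: r6=5
after MOV r4, #0: r4=0
after XOR r6, r7, r2: r6=34^21=55
after ADD r5, r5, #4: r5=36+4=40
After step 7: r6 = 55.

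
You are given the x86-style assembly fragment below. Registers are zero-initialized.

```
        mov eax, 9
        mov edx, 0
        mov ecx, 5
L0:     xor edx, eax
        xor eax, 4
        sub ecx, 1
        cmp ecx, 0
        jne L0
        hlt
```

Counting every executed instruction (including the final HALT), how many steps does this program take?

29

after mov eax, 9: eax=9
after mov edx, 0: edx=0
after mov ecx, 5: ecx=5
after xor edx, eax: edx=0^9=9
after xor eax, 4: eax=9^4=13
after sub ecx, 1: ecx=5-1=4
cmp ecx, 0  (cmp 4,0)
jne L0: taken
after xor edx, eax: edx=9^13=4
after xor eax, 4: eax=13^4=9
after sub ecx, 1: ecx=4-1=3
cmp ecx, 0  (cmp 3,0)
jne L0: taken
after xor edx, eax: edx=4^9=13
after xor eax, 4: eax=9^4=13
after sub ecx, 1: ecx=3-1=2
cmp ecx, 0  (cmp 2,0)
jne L0: taken
after xor edx, eax: edx=13^13=0
after xor eax, 4: eax=13^4=9
after sub ecx, 1: ecx=2-1=1
cmp ecx, 0  (cmp 1,0)
jne L0: taken
after xor edx, eax: edx=0^9=9
after xor eax, 4: eax=9^4=13
after sub ecx, 1: ecx=1-1=0
cmp ecx, 0  (cmp 0,0)
jne L0: not taken
halt.
Total executed instructions: 29.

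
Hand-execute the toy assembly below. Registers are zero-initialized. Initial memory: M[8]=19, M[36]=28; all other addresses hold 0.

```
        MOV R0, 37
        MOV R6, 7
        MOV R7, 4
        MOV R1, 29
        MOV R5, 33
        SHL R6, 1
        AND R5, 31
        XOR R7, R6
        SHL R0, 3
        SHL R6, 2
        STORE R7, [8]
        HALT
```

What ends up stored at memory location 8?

10

R0=37
R6=7
R7=4
R1=29
R5=33
R6=7<<1=14
R5=33&31=1
R7=4^14=10
R0=37<<3=296
R6=14<<2=56
STORE R7, [8] → M[8]=10
halt.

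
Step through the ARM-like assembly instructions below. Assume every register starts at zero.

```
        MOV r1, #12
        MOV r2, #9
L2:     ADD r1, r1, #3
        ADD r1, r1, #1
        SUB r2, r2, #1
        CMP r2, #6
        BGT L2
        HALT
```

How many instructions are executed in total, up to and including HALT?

18

r1=12
r2=9
r1=12+3=15
r1=15+1=16
r2=9-1=8
CMP r2, #6  (cmp 8,6)
BGT L2: taken
r1=16+3=19
r1=19+1=20
r2=8-1=7
CMP r2, #6  (cmp 7,6)
BGT L2: taken
r1=20+3=23
r1=23+1=24
r2=7-1=6
CMP r2, #6  (cmp 6,6)
BGT L2: not taken
halt.
Total executed instructions: 18.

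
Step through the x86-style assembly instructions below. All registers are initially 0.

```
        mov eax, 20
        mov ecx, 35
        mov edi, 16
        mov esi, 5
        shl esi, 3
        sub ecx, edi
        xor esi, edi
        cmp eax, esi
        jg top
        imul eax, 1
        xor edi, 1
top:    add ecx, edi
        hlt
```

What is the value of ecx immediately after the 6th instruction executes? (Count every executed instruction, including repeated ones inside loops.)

19

eax=20
ecx=35
edi=16
esi=5
esi=5<<3=40
ecx=35-16=19
After step 6: ecx = 19.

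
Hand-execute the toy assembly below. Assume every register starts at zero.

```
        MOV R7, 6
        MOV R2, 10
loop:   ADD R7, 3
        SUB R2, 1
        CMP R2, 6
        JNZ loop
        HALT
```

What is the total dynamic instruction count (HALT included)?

after MOV R7, 6: R7=6
after MOV R2, 10: R2=10
after ADD R7, 3: R7=6+3=9
after SUB R2, 1: R2=10-1=9
CMP R2, 6  (cmp 9,6)
JNZ loop: taken
after ADD R7, 3: R7=9+3=12
after SUB R2, 1: R2=9-1=8
CMP R2, 6  (cmp 8,6)
JNZ loop: taken
after ADD R7, 3: R7=12+3=15
after SUB R2, 1: R2=8-1=7
CMP R2, 6  (cmp 7,6)
JNZ loop: taken
after ADD R7, 3: R7=15+3=18
after SUB R2, 1: R2=7-1=6
CMP R2, 6  (cmp 6,6)
JNZ loop: not taken
halt.
Total executed instructions: 19.

19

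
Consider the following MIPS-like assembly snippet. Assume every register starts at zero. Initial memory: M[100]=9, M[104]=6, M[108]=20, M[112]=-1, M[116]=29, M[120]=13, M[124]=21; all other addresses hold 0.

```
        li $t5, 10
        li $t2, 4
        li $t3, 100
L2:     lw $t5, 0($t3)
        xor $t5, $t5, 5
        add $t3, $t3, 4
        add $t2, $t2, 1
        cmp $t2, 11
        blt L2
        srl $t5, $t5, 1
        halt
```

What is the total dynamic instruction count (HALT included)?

$t5=10
$t2=4
$t3=100
$t5=M[100]=9
$t5=9^5=12
$t3=100+4=104
$t2=4+1=5
cmp $t2, 11  (cmp 5,11)
blt L2: taken
$t5=M[104]=6
$t5=6^5=3
$t3=104+4=108
$t2=5+1=6
cmp $t2, 11  (cmp 6,11)
blt L2: taken
$t5=M[108]=20
$t5=20^5=17
$t3=108+4=112
$t2=6+1=7
cmp $t2, 11  (cmp 7,11)
blt L2: taken
$t5=M[112]=-1
$t5=(-1)^5=-6
$t3=112+4=116
$t2=7+1=8
cmp $t2, 11  (cmp 8,11)
blt L2: taken
$t5=M[116]=29
$t5=29^5=24
$t3=116+4=120
$t2=8+1=9
cmp $t2, 11  (cmp 9,11)
blt L2: taken
$t5=M[120]=13
$t5=13^5=8
$t3=120+4=124
$t2=9+1=10
cmp $t2, 11  (cmp 10,11)
blt L2: taken
$t5=M[124]=21
$t5=21^5=16
$t3=124+4=128
$t2=10+1=11
cmp $t2, 11  (cmp 11,11)
blt L2: not taken
$t5=16>>1=8
halt.
Total executed instructions: 47.

47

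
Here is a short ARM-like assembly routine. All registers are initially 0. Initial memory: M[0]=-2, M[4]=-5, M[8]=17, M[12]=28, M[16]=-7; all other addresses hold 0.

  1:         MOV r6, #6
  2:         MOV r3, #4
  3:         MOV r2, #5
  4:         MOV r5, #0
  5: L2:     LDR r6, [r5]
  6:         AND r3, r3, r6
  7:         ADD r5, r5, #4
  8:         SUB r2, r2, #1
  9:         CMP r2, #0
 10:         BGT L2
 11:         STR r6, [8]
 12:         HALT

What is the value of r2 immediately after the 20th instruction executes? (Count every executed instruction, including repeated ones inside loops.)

2

r6=6
r3=4
r2=5
r5=0
r6=M[0]=-2
r3=4&(-2)=4
r5=0+4=4
r2=5-1=4
CMP r2, #0  (cmp 4,0)
BGT L2: taken
r6=M[4]=-5
r3=4&(-5)=0
r5=4+4=8
r2=4-1=3
CMP r2, #0  (cmp 3,0)
BGT L2: taken
r6=M[8]=17
r3=0&17=0
r5=8+4=12
r2=3-1=2
After step 20: r2 = 2.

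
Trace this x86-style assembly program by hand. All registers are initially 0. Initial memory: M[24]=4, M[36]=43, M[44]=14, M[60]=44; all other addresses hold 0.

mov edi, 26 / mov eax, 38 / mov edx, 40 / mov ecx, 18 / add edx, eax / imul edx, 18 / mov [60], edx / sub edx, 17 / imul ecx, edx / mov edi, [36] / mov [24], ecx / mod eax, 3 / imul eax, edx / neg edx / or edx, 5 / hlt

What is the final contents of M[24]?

24966

after mov edi, 26: edi=26
after mov eax, 38: eax=38
after mov edx, 40: edx=40
after mov ecx, 18: ecx=18
after add edx, eax: edx=40+38=78
after imul edx, 18: edx=78*18=1404
mov [60], edx → M[60]=1404
after sub edx, 17: edx=1404-17=1387
after imul ecx, edx: ecx=18*1387=24966
after mov edi, [36]: edi=M[36]=43
mov [24], ecx → M[24]=24966
after mod eax, 3: eax=38%3=2
after imul eax, edx: eax=2*1387=2774
after neg edx: edx=-(1387)=-1387
after or edx, 5: edx=(-1387)|5=-1387
halt.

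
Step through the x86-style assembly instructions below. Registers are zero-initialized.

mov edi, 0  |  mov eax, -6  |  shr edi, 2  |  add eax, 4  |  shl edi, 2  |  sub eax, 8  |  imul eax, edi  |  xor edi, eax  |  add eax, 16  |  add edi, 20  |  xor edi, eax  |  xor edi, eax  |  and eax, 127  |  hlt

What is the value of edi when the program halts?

20

mov edi, 0 → edi=0
mov eax, -6 → eax=-6
shr edi, 2 → edi=0>>2=0
add eax, 4 → eax=(-6)+4=-2
shl edi, 2 → edi=0<<2=0
sub eax, 8 → eax=(-2)-8=-10
imul eax, edi → eax=(-10)*0=0
xor edi, eax → edi=0^0=0
add eax, 16 → eax=0+16=16
add edi, 20 → edi=0+20=20
xor edi, eax → edi=20^16=4
xor edi, eax → edi=4^16=20
and eax, 127 → eax=16&127=16
halt.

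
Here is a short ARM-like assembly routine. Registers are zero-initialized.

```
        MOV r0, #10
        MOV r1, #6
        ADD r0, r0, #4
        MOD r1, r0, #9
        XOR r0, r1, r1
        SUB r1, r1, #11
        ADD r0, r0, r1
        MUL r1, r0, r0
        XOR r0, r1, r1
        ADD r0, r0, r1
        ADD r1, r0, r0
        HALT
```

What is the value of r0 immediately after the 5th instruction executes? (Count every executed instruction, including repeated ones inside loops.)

0

after MOV r0, #10: r0=10
after MOV r1, #6: r1=6
after ADD r0, r0, #4: r0=10+4=14
after MOD r1, r0, #9: r1=14%9=5
after XOR r0, r1, r1: r0=5^5=0
After step 5: r0 = 0.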